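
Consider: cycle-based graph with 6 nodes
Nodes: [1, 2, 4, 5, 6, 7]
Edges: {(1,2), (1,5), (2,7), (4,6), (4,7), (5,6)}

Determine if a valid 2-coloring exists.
Yes, G is 2-colorable

A valid 2-coloring: color 1: [1, 6, 7]; color 2: [2, 4, 5].
(χ(G) = 2 ≤ 2.)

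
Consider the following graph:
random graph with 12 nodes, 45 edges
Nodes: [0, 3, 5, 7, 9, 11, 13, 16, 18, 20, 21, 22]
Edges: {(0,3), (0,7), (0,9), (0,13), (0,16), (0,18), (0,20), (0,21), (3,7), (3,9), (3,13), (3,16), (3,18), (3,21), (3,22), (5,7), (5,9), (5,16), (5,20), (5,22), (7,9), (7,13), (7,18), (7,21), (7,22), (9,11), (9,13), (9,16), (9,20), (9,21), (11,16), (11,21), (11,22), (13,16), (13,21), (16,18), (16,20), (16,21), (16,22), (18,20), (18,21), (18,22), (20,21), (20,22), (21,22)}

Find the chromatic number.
χ(G) = 6

Clique number ω(G) = 6 (lower bound: χ ≥ ω).
The clique on [0, 3, 9, 13, 16, 21] has size 6, forcing χ ≥ 6, and the coloring below uses 6 colors, so χ(G) = 6.
A valid 6-coloring: color 1: [7, 16]; color 2: [5, 21]; color 3: [9, 18]; color 4: [0, 22]; color 5: [3, 11, 20]; color 6: [13].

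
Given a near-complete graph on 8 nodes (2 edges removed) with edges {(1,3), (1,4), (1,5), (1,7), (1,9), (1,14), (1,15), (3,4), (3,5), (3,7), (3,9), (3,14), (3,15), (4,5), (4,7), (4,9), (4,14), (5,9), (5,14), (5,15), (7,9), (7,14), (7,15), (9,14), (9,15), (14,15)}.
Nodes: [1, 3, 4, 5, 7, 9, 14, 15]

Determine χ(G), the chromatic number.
Clique number ω(G) = 6 (lower bound: χ ≥ ω).
The clique on [1, 3, 4, 5, 9, 14] has size 6, forcing χ ≥ 6, and the coloring below uses 6 colors, so χ(G) = 6.
A valid 6-coloring: color 1: [14]; color 2: [3]; color 3: [1]; color 4: [9]; color 5: [5, 7]; color 6: [4, 15].

χ(G) = 6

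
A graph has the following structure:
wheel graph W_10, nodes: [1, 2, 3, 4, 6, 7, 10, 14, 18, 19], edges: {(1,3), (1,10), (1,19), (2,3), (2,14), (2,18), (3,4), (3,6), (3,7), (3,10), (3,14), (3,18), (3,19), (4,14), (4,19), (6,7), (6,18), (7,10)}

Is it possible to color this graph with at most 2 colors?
No, G is not 2-colorable

The clique on vertices [1, 3, 10] has size 3 > 2, so it alone needs 3 colors.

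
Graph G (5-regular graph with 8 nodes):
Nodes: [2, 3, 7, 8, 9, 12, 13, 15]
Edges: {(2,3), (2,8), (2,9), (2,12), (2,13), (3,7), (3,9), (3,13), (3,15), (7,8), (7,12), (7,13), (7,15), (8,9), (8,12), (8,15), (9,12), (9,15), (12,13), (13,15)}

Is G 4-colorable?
Yes, G is 4-colorable

A valid 4-coloring: color 1: [7, 9]; color 2: [3, 12]; color 3: [8, 13]; color 4: [2, 15].
(χ(G) = 4 ≤ 4.)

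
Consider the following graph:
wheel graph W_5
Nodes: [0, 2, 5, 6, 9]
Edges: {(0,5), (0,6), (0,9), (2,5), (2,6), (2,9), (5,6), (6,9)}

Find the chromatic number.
Clique number ω(G) = 3 (lower bound: χ ≥ ω).
The clique on [0, 6, 9] has size 3, forcing χ ≥ 3, and the coloring below uses 3 colors, so χ(G) = 3.
A valid 3-coloring: color 1: [6]; color 2: [0, 2]; color 3: [5, 9].

χ(G) = 3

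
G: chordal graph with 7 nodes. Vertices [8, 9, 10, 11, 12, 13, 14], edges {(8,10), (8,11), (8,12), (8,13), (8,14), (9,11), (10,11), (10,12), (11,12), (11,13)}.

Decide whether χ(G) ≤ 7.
A valid 7-coloring: color 1: [11, 14]; color 2: [8, 9]; color 3: [10, 13]; color 4: [12].
(χ(G) = 4 ≤ 7.)

Yes, G is 7-colorable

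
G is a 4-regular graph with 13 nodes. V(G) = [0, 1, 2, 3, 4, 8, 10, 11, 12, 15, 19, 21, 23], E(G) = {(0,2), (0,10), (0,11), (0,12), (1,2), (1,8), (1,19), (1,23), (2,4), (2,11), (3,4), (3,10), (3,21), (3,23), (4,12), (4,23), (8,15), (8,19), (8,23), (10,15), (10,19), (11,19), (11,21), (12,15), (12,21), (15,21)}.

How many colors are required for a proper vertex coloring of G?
χ(G) = 4

Clique number ω(G) = 3 (lower bound: χ ≥ ω).
Suppose a proper 3-coloring c exists. The clique [0, 2, 11] takes 3 distinct colors; by symmetry let c(0) = 1, c(2) = 2, c(11) = 3.
- Vertex 1: neighbors [2] already have colors [2]; try each remaining color.
- Case c(1) = 1:
  - Vertex 19: neighbors [1, 11] already have colors [1, 3] ⇒ c(19) = 2.
  - Vertex 8: neighbors [1, 19] already have colors [1, 2] ⇒ c(8) = 3.
  - Vertex 10: neighbors [0, 19] already have colors [1, 2] ⇒ c(10) = 3.
  - Vertex 23: neighbors [1, 8] already have colors [1, 3] ⇒ c(23) = 2.
  - Vertex 3: neighbors [23, 10] already have colors [2, 3] ⇒ c(3) = 1.
  - Vertex 21: neighbors [3, 11] already have colors [1, 3] ⇒ c(21) = 2.
  - Vertex 12: neighbors [0, 21] already have colors [1, 2] ⇒ c(12) = 3.
  - Vertex 4: neighbors [3, 2, 12] already have colors [1, 2, 3] — all 3 colors blocked. Contradiction.
- Case c(1) = 3:
  - Vertex 4: neighbors [2] already have colors [2]; try each remaining color.
  - Case c(4) = 1:
    - Vertex 23: neighbors [4, 1] already have colors [1, 3] ⇒ c(23) = 2.
    - Vertex 3: neighbors [4, 23] already have colors [1, 2] ⇒ c(3) = 3.
    - Vertex 8: neighbors [23, 1] already have colors [2, 3] ⇒ c(8) = 1.
    - Vertex 10: neighbors [0, 3] already have colors [1, 3] ⇒ c(10) = 2.
    - Vertex 19: neighbors [8, 10, 1] already have colors [1, 2, 3] — all 3 colors blocked. Contradiction.
  - Case c(4) = 3:
    - Vertex 12: neighbors [0, 4] already have colors [1, 3] ⇒ c(12) = 2.
    - Vertex 21: neighbors [12, 11] already have colors [2, 3] ⇒ c(21) = 1.
    - Vertex 3: neighbors [21, 4] already have colors [1, 3] ⇒ c(3) = 2.
    - Vertex 10: neighbors [0, 3] already have colors [1, 2] ⇒ c(10) = 3.
    - Vertex 15: neighbors [21, 12, 10] already have colors [1, 2, 3] — all 3 colors blocked. Contradiction.
Every case ends in a contradiction, so G has no proper 3-coloring (χ ≥ 4).
The coloring below uses 4 colors, so χ(G) = 4.
A valid 4-coloring: color 1: [0, 4, 15, 19]; color 2: [2, 3, 8, 12]; color 3: [10, 11, 23]; color 4: [1, 21].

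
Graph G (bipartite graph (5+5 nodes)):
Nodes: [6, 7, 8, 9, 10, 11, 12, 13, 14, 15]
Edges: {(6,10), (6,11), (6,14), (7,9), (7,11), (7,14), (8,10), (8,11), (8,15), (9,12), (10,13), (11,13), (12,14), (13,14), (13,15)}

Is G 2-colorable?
A valid 2-coloring: color 1: [9, 10, 11, 14, 15]; color 2: [6, 7, 8, 12, 13].
(χ(G) = 2 ≤ 2.)

Yes, G is 2-colorable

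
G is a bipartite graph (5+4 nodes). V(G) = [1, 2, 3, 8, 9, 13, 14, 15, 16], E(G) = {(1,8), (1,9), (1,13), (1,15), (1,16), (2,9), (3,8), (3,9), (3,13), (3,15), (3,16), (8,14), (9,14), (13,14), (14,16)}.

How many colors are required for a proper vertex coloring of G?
χ(G) = 2

Clique number ω(G) = 2 (lower bound: χ ≥ ω).
The graph is bipartite (no odd cycle), so 2 colors suffice: χ(G) = 2.
A valid 2-coloring: color 1: [1, 2, 3, 14]; color 2: [8, 9, 13, 15, 16].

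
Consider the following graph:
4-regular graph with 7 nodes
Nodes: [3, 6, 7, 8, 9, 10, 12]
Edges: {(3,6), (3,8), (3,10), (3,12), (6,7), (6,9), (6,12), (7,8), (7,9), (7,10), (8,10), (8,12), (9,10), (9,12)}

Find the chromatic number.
χ(G) = 4

Clique number ω(G) = 3 (lower bound: χ ≥ ω).
Suppose a proper 3-coloring c exists. The clique [3, 6, 12] takes 3 distinct colors; by symmetry let c(3) = 1, c(6) = 2, c(12) = 3.
- Vertex 8: neighbors [3, 12] already have colors [1, 3] ⇒ c(8) = 2.
- Vertex 9: neighbors [6, 12] already have colors [2, 3] ⇒ c(9) = 1.
- Vertex 7: neighbors [9, 6] already have colors [1, 2] ⇒ c(7) = 3.
- Vertex 10: neighbors [3, 8, 7] already have colors [1, 2, 3] — all 3 colors blocked. Contradiction.
The forced assignments end in a contradiction, so G has no proper 3-coloring (χ ≥ 4).
The coloring below uses 4 colors, so χ(G) = 4.
A valid 4-coloring: color 1: [3, 7]; color 2: [6, 8]; color 3: [10, 12]; color 4: [9].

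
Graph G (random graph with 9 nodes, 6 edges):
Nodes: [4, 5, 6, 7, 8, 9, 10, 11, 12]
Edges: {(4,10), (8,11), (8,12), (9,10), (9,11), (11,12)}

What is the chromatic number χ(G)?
Clique number ω(G) = 3 (lower bound: χ ≥ ω).
The clique on [8, 11, 12] has size 3, forcing χ ≥ 3, and the coloring below uses 3 colors, so χ(G) = 3.
A valid 3-coloring: color 1: [5, 6, 7, 10, 11]; color 2: [4, 8, 9]; color 3: [12].

χ(G) = 3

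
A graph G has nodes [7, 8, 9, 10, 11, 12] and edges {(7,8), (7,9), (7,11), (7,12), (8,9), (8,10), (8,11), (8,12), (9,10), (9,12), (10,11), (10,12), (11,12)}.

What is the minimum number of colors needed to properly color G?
Clique number ω(G) = 4 (lower bound: χ ≥ ω).
The clique on [8, 9, 10, 12] has size 4, forcing χ ≥ 4, and the coloring below uses 4 colors, so χ(G) = 4.
A valid 4-coloring: color 1: [12]; color 2: [8]; color 3: [9, 11]; color 4: [7, 10].

χ(G) = 4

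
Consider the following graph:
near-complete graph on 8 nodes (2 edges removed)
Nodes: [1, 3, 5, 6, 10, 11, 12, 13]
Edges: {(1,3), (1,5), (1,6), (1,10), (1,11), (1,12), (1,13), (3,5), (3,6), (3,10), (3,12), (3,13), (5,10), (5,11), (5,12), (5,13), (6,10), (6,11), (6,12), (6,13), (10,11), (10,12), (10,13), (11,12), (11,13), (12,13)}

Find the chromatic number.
Clique number ω(G) = 6 (lower bound: χ ≥ ω).
The clique on [1, 3, 5, 10, 12, 13] has size 6, forcing χ ≥ 6, and the coloring below uses 6 colors, so χ(G) = 6.
A valid 6-coloring: color 1: [13]; color 2: [1]; color 3: [12]; color 4: [10]; color 5: [3, 11]; color 6: [5, 6].

χ(G) = 6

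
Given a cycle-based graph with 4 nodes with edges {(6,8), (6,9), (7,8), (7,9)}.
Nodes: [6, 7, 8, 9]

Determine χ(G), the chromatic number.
χ(G) = 2

Clique number ω(G) = 2 (lower bound: χ ≥ ω).
The graph is bipartite (no odd cycle), so 2 colors suffice: χ(G) = 2.
A valid 2-coloring: color 1: [6, 7]; color 2: [8, 9].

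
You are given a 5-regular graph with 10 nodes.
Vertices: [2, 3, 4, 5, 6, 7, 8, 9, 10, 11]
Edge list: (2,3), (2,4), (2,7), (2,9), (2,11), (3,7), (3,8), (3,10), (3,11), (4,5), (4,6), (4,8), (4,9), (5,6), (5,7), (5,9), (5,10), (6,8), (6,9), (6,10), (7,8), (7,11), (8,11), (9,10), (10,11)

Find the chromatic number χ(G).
Clique number ω(G) = 4 (lower bound: χ ≥ ω).
The clique on [2, 3, 7, 11] has size 4, forcing χ ≥ 4, and the coloring below uses 4 colors, so χ(G) = 4.
A valid 4-coloring: color 1: [2, 5, 8]; color 2: [3, 6]; color 3: [4, 7, 10]; color 4: [9, 11].

χ(G) = 4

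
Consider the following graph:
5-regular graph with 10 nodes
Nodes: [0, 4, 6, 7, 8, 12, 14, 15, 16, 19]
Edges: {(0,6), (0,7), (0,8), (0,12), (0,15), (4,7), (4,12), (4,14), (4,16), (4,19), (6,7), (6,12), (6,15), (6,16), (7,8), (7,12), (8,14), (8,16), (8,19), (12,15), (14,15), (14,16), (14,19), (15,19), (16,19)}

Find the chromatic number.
χ(G) = 4

Clique number ω(G) = 4 (lower bound: χ ≥ ω).
The clique on [0, 6, 12, 15] has size 4, forcing χ ≥ 4, and the coloring below uses 4 colors, so χ(G) = 4.
A valid 4-coloring: color 1: [0, 14]; color 2: [4, 6, 8]; color 3: [7, 15, 16]; color 4: [12, 19].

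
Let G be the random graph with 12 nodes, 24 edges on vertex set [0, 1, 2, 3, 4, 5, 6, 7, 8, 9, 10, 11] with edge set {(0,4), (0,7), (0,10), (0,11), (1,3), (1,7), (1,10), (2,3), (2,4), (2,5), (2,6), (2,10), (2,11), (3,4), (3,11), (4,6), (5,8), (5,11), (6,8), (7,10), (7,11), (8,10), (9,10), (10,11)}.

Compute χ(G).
Clique number ω(G) = 4 (lower bound: χ ≥ ω).
The clique on [0, 7, 10, 11] has size 4, forcing χ ≥ 4, and the coloring below uses 4 colors, so χ(G) = 4.
A valid 4-coloring: color 1: [4, 5, 10]; color 2: [1, 6, 9, 11]; color 3: [2, 7, 8]; color 4: [0, 3].

χ(G) = 4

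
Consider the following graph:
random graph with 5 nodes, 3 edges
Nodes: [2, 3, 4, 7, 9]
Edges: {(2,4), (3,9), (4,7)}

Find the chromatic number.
χ(G) = 2

Clique number ω(G) = 2 (lower bound: χ ≥ ω).
The graph is bipartite (no odd cycle), so 2 colors suffice: χ(G) = 2.
A valid 2-coloring: color 1: [3, 4]; color 2: [2, 7, 9].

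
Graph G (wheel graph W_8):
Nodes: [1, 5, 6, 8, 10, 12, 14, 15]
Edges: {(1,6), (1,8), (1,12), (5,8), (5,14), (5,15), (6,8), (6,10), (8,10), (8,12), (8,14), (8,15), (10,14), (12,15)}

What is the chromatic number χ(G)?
Clique number ω(G) = 3 (lower bound: χ ≥ ω).
Odd cycle [15, 5, 14, 10, 6, 1, 12] needs 3 colors (χ ≥ 3).
Vertex 8 is adjacent to every vertex of [1, 5, 6, 10, 12, 14, 15], which already need 3 colors among themselves, so 8 needs a new color (χ ≥ 4).
The coloring below uses 4 colors, so χ(G) = 4.
A valid 4-coloring: color 1: [8]; color 2: [1, 14, 15]; color 3: [5, 10, 12]; color 4: [6].

χ(G) = 4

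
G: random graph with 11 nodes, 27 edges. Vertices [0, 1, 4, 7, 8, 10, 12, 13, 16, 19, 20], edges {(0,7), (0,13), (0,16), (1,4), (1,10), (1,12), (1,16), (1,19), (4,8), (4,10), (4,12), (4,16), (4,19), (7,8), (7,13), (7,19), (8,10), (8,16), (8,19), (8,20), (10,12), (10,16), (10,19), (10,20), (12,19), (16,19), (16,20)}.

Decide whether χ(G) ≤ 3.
No, G is not 3-colorable

The clique on vertices [4, 8, 10, 16, 19] has size 5 > 3, so it alone needs 5 colors.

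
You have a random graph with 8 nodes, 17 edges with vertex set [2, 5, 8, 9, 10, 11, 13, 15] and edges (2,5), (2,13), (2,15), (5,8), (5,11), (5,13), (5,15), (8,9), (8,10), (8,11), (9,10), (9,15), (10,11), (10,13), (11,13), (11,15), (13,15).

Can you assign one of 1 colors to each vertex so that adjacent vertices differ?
The clique on vertices [2, 5, 13, 15] has size 4 > 1, so it alone needs 4 colors.

No, G is not 1-colorable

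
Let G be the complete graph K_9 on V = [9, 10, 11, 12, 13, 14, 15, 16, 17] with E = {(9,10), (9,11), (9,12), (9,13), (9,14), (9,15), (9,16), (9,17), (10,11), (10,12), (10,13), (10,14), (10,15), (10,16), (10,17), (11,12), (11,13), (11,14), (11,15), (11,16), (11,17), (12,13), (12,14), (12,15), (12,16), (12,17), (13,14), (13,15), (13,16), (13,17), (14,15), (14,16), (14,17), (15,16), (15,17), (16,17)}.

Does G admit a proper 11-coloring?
A valid 11-coloring: color 1: [9]; color 2: [12]; color 3: [14]; color 4: [17]; color 5: [16]; color 6: [13]; color 7: [15]; color 8: [11]; color 9: [10].
(χ(G) = 9 ≤ 11.)

Yes, G is 11-colorable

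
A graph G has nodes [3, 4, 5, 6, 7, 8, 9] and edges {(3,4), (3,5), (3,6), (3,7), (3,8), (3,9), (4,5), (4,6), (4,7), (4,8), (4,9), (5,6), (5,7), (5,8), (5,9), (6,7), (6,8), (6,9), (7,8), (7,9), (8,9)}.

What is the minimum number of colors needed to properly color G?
Clique number ω(G) = 7 (lower bound: χ ≥ ω).
The clique on [3, 4, 5, 6, 7, 8, 9] has size 7, forcing χ ≥ 7, and the coloring below uses 7 colors, so χ(G) = 7.
A valid 7-coloring: color 1: [6]; color 2: [4]; color 3: [8]; color 4: [7]; color 5: [9]; color 6: [5]; color 7: [3].

χ(G) = 7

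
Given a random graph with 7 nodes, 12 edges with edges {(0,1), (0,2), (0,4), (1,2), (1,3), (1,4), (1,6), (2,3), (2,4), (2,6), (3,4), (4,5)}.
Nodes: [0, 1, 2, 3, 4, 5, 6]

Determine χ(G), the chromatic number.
Clique number ω(G) = 4 (lower bound: χ ≥ ω).
The clique on [0, 1, 2, 4] has size 4, forcing χ ≥ 4, and the coloring below uses 4 colors, so χ(G) = 4.
A valid 4-coloring: color 1: [4, 6]; color 2: [1, 5]; color 3: [2]; color 4: [0, 3].

χ(G) = 4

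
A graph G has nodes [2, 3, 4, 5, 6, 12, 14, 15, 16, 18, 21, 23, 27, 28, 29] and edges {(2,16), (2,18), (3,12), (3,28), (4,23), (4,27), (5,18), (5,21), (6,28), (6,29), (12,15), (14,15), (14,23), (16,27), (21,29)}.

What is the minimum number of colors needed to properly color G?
χ(G) = 3

Clique number ω(G) = 2 (lower bound: χ ≥ ω).
Odd cycle [16, 27, 4, 23, 14, 15, 12, 3, 28, 6, 29, 21, 5, 18, 2] needs 3 colors (χ ≥ 3).
The coloring below uses 3 colors, so χ(G) = 3.
A valid 3-coloring: color 1: [4, 12, 14, 16, 18, 28, 29]; color 2: [2, 3, 6, 15, 21, 23, 27]; color 3: [5].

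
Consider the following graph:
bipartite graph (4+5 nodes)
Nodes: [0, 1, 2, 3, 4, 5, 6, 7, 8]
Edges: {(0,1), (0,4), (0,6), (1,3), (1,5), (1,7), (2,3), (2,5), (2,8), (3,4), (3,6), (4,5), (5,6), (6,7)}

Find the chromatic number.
χ(G) = 2

Clique number ω(G) = 2 (lower bound: χ ≥ ω).
The graph is bipartite (no odd cycle), so 2 colors suffice: χ(G) = 2.
A valid 2-coloring: color 1: [1, 2, 4, 6]; color 2: [0, 3, 5, 7, 8].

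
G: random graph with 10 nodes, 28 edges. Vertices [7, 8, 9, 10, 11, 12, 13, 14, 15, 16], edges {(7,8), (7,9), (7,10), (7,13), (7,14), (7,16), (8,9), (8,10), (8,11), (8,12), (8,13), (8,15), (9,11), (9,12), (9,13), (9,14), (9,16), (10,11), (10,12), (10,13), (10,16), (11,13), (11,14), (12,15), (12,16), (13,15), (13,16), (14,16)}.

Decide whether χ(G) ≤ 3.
The clique on vertices [8, 9, 11, 13] has size 4 > 3, so it alone needs 4 colors.

No, G is not 3-colorable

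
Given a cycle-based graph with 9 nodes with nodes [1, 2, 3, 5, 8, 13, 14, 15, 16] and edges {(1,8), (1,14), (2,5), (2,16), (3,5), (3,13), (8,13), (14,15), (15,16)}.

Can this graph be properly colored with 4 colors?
A valid 4-coloring: color 1: [1, 5, 13, 15]; color 2: [3, 8, 14, 16]; color 3: [2].
(χ(G) = 3 ≤ 4.)

Yes, G is 4-colorable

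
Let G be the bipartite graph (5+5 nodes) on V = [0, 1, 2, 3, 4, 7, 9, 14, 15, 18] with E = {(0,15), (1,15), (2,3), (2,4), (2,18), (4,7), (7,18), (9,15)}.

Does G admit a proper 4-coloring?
Yes, G is 4-colorable

A valid 4-coloring: color 1: [2, 7, 14, 15]; color 2: [0, 1, 3, 4, 9, 18].
(χ(G) = 2 ≤ 4.)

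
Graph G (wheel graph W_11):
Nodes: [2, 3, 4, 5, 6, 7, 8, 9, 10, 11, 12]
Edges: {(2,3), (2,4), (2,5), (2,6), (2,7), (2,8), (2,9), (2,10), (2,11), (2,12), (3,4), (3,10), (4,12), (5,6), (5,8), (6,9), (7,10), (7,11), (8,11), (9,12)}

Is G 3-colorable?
A valid 3-coloring: color 1: [2]; color 2: [4, 5, 9, 10, 11]; color 3: [3, 6, 7, 8, 12].
(χ(G) = 3 ≤ 3.)

Yes, G is 3-colorable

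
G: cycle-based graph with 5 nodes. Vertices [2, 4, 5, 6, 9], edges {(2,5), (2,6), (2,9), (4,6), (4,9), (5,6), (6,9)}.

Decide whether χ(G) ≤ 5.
Yes, G is 5-colorable

A valid 5-coloring: color 1: [6]; color 2: [2, 4]; color 3: [5, 9].
(χ(G) = 3 ≤ 5.)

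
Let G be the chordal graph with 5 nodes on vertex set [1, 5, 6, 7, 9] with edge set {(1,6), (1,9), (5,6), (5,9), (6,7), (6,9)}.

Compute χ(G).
χ(G) = 3

Clique number ω(G) = 3 (lower bound: χ ≥ ω).
The clique on [1, 6, 9] has size 3, forcing χ ≥ 3, and the coloring below uses 3 colors, so χ(G) = 3.
A valid 3-coloring: color 1: [6]; color 2: [7, 9]; color 3: [1, 5].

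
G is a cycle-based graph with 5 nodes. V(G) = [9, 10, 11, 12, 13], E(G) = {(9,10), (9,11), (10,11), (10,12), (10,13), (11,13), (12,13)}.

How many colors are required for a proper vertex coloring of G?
Clique number ω(G) = 3 (lower bound: χ ≥ ω).
The clique on [9, 10, 11] has size 3, forcing χ ≥ 3, and the coloring below uses 3 colors, so χ(G) = 3.
A valid 3-coloring: color 1: [10]; color 2: [9, 13]; color 3: [11, 12].

χ(G) = 3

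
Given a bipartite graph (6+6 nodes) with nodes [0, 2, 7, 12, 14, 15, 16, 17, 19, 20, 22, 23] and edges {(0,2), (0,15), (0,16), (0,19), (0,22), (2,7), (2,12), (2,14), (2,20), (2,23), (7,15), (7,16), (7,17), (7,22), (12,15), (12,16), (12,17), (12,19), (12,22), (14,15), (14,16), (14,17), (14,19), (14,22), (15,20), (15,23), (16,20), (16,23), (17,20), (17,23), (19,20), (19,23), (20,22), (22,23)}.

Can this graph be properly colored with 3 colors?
A valid 3-coloring: color 1: [0, 7, 12, 14, 20, 23]; color 2: [2, 15, 16, 17, 19, 22].
(χ(G) = 2 ≤ 3.)

Yes, G is 3-colorable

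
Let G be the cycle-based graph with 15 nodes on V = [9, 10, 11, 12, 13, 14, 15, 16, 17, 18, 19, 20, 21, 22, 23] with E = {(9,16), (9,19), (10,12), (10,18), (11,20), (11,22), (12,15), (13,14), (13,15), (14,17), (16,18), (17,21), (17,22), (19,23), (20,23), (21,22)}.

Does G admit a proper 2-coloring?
No, G is not 2-colorable

The clique on vertices [17, 21, 22] has size 3 > 2, so it alone needs 3 colors.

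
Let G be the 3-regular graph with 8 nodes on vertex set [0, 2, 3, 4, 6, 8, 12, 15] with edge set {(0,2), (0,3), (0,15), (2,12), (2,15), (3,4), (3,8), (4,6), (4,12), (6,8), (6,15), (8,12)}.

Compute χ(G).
χ(G) = 3

Clique number ω(G) = 3 (lower bound: χ ≥ ω).
The clique on [0, 2, 15] has size 3, forcing χ ≥ 3, and the coloring below uses 3 colors, so χ(G) = 3.
A valid 3-coloring: color 1: [2, 3, 6]; color 2: [12, 15]; color 3: [0, 4, 8].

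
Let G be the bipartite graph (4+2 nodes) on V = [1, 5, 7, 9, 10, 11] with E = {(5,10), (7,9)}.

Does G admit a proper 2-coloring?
A valid 2-coloring: color 1: [1, 5, 9, 11]; color 2: [7, 10].
(χ(G) = 2 ≤ 2.)

Yes, G is 2-colorable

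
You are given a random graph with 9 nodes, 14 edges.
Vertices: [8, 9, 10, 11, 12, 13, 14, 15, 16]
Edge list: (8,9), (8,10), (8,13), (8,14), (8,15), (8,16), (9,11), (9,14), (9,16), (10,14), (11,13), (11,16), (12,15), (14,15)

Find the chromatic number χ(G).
χ(G) = 3

Clique number ω(G) = 3 (lower bound: χ ≥ ω).
The clique on [8, 9, 16] has size 3, forcing χ ≥ 3, and the coloring below uses 3 colors, so χ(G) = 3.
A valid 3-coloring: color 1: [8, 11, 12]; color 2: [9, 10, 13, 15]; color 3: [14, 16].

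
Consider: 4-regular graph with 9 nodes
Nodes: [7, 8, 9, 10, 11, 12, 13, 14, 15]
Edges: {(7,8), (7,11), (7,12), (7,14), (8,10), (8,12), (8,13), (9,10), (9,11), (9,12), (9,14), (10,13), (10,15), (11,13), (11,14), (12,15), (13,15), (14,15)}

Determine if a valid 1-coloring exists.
No, G is not 1-colorable

The clique on vertices [7, 8, 12] has size 3 > 1, so it alone needs 3 colors.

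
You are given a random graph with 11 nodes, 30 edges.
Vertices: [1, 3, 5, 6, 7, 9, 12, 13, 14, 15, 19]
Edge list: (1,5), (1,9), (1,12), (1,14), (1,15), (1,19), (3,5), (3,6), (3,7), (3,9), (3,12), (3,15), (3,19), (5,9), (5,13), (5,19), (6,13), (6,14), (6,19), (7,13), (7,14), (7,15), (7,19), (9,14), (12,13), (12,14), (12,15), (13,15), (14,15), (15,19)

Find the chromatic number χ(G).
χ(G) = 4

Clique number ω(G) = 4 (lower bound: χ ≥ ω).
The clique on [1, 12, 14, 15] has size 4, forcing χ ≥ 4, and the coloring below uses 4 colors, so χ(G) = 4.
A valid 4-coloring: color 1: [3, 13, 14]; color 2: [5, 6, 15]; color 3: [9, 12, 19]; color 4: [1, 7].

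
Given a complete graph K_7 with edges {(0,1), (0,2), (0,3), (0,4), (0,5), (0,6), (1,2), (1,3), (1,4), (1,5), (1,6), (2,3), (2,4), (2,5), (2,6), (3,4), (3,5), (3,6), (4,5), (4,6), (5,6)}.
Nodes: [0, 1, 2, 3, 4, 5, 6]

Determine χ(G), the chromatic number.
χ(G) = 7

Clique number ω(G) = 7 (lower bound: χ ≥ ω).
The clique on [0, 1, 2, 3, 4, 5, 6] has size 7, forcing χ ≥ 7, and the coloring below uses 7 colors, so χ(G) = 7.
A valid 7-coloring: color 1: [4]; color 2: [3]; color 3: [2]; color 4: [0]; color 5: [5]; color 6: [1]; color 7: [6].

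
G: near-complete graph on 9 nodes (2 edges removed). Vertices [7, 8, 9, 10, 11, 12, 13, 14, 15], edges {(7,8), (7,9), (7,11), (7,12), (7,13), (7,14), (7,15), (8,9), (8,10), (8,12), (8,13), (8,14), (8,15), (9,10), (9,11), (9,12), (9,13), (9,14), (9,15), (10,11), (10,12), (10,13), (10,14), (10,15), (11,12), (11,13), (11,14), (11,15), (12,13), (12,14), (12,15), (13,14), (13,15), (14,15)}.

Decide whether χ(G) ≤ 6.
The clique on vertices [8, 9, 10, 12, 13, 14, 15] has size 7 > 6, so it alone needs 7 colors.

No, G is not 6-colorable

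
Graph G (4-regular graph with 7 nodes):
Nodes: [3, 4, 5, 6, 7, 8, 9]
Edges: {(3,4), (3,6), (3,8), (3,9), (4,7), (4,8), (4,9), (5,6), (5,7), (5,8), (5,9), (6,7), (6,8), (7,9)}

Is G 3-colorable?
Suppose a proper 3-coloring c exists. The clique [3, 4, 8] takes 3 distinct colors; by symmetry let c(3) = 1, c(4) = 2, c(8) = 3.
- Vertex 6: neighbors [3, 8] already have colors [1, 3] ⇒ c(6) = 2.
- Vertex 5: neighbors [6, 8] already have colors [2, 3] ⇒ c(5) = 1.
- Vertex 7: neighbors [5, 4] already have colors [1, 2] ⇒ c(7) = 3.
- Vertex 9: neighbors [3, 4, 7] already have colors [1, 2, 3] — all 3 colors blocked. Contradiction.
The forced assignments end in a contradiction, so G has no proper 3-coloring (χ ≥ 4).

No, G is not 3-colorable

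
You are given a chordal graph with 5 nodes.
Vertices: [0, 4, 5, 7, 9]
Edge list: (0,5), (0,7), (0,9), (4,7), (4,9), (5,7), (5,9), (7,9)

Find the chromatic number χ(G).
Clique number ω(G) = 4 (lower bound: χ ≥ ω).
The clique on [0, 5, 7, 9] has size 4, forcing χ ≥ 4, and the coloring below uses 4 colors, so χ(G) = 4.
A valid 4-coloring: color 1: [7]; color 2: [9]; color 3: [4, 5]; color 4: [0].

χ(G) = 4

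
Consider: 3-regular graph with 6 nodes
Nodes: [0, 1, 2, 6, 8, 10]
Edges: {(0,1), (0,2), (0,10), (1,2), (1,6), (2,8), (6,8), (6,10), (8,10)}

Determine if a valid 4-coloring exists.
Yes, G is 4-colorable

A valid 4-coloring: color 1: [0, 8]; color 2: [1, 10]; color 3: [2, 6].
(χ(G) = 3 ≤ 4.)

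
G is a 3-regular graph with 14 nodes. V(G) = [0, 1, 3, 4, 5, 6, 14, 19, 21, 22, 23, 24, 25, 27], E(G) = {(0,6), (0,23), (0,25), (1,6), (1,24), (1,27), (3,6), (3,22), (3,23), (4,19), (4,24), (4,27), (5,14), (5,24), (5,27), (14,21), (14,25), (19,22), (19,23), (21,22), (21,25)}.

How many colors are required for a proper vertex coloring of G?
χ(G) = 3

Clique number ω(G) = 3 (lower bound: χ ≥ ω).
The clique on [14, 21, 25] has size 3, forcing χ ≥ 3, and the coloring below uses 3 colors, so χ(G) = 3.
A valid 3-coloring: color 1: [0, 1, 3, 5, 19, 21]; color 2: [4, 6, 22, 23, 25]; color 3: [14, 24, 27].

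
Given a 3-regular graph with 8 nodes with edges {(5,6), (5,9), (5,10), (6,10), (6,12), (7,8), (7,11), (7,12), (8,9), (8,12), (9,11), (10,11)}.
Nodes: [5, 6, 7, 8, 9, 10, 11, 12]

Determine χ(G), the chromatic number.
χ(G) = 3

Clique number ω(G) = 3 (lower bound: χ ≥ ω).
The clique on [5, 6, 10] has size 3, forcing χ ≥ 3, and the coloring below uses 3 colors, so χ(G) = 3.
A valid 3-coloring: color 1: [5, 8, 11]; color 2: [9, 10, 12]; color 3: [6, 7].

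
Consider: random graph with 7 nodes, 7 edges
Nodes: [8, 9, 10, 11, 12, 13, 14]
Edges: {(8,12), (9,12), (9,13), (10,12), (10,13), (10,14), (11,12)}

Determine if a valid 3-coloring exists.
A valid 3-coloring: color 1: [12, 13, 14]; color 2: [8, 9, 10, 11].
(χ(G) = 2 ≤ 3.)

Yes, G is 3-colorable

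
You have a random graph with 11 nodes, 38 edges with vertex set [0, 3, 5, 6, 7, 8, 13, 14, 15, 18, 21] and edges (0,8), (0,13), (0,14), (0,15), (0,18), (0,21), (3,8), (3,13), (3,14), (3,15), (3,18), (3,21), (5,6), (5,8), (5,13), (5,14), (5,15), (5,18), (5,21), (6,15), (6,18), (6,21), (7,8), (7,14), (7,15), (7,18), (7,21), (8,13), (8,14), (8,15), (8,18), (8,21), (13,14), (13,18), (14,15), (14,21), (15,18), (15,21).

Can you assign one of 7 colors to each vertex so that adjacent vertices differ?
Yes, G is 7-colorable

A valid 7-coloring: color 1: [6, 8]; color 2: [13, 15]; color 3: [14, 18]; color 4: [21]; color 5: [0, 3, 5, 7].
(χ(G) = 5 ≤ 7.)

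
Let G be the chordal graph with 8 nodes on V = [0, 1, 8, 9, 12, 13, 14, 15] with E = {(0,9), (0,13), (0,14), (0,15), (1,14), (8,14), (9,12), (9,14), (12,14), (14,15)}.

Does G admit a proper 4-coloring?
Yes, G is 4-colorable

A valid 4-coloring: color 1: [13, 14]; color 2: [0, 1, 8, 12]; color 3: [9, 15].
(χ(G) = 3 ≤ 4.)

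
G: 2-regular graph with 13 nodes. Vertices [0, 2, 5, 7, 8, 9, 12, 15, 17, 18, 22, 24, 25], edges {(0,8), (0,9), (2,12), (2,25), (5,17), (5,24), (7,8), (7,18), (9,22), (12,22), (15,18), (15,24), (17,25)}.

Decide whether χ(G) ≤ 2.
Odd cycle [24, 15, 18, 7, 8, 0, 9, 22, 12, 2, 25, 17, 5] needs 3 colors (χ ≥ 3).
Hence χ(G) ≥ 3 > 2, so no proper 2-coloring exists.

No, G is not 2-colorable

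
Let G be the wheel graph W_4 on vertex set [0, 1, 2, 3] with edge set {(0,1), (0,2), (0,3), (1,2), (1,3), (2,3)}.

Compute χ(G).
χ(G) = 4

Clique number ω(G) = 4 (lower bound: χ ≥ ω).
The clique on [0, 1, 2, 3] has size 4, forcing χ ≥ 4, and the coloring below uses 4 colors, so χ(G) = 4.
A valid 4-coloring: color 1: [1]; color 2: [3]; color 3: [0]; color 4: [2].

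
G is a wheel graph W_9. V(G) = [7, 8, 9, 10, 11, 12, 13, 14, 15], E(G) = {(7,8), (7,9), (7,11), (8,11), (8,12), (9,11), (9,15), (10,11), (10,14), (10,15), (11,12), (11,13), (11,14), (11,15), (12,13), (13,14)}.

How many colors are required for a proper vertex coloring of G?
χ(G) = 3

Clique number ω(G) = 3 (lower bound: χ ≥ ω).
The clique on [7, 8, 11] has size 3, forcing χ ≥ 3, and the coloring below uses 3 colors, so χ(G) = 3.
A valid 3-coloring: color 1: [11]; color 2: [8, 9, 10, 13]; color 3: [7, 12, 14, 15].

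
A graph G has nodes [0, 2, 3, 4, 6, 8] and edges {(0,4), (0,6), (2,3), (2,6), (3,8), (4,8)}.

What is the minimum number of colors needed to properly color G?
χ(G) = 2

Clique number ω(G) = 2 (lower bound: χ ≥ ω).
The graph is bipartite (no odd cycle), so 2 colors suffice: χ(G) = 2.
A valid 2-coloring: color 1: [3, 4, 6]; color 2: [0, 2, 8].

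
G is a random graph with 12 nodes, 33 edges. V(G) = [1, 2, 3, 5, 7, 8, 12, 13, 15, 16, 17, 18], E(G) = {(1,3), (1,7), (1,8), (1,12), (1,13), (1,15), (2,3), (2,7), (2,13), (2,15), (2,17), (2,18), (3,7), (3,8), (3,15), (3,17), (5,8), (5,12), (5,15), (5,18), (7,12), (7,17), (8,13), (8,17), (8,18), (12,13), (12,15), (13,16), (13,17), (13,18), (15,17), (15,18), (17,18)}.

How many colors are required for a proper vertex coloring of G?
Clique number ω(G) = 4 (lower bound: χ ≥ ω).
The clique on [2, 3, 15, 17] has size 4, forcing χ ≥ 4, and the coloring below uses 4 colors, so χ(G) = 4.
A valid 4-coloring: color 1: [7, 13, 15]; color 2: [1, 5, 16, 17]; color 3: [2, 8, 12]; color 4: [3, 18].

χ(G) = 4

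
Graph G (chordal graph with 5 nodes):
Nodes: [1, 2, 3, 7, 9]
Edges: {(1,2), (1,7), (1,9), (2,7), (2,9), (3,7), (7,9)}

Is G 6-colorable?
A valid 6-coloring: color 1: [7]; color 2: [1, 3]; color 3: [9]; color 4: [2].
(χ(G) = 4 ≤ 6.)

Yes, G is 6-colorable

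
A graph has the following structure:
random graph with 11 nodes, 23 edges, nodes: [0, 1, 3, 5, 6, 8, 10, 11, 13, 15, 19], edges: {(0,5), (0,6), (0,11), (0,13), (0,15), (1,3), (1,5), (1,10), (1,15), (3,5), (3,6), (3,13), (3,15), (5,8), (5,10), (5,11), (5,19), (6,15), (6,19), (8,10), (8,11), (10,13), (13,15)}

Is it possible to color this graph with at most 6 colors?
A valid 6-coloring: color 1: [5, 6, 13]; color 2: [0, 1, 8, 19]; color 3: [10, 11, 15]; color 4: [3].
(χ(G) = 4 ≤ 6.)

Yes, G is 6-colorable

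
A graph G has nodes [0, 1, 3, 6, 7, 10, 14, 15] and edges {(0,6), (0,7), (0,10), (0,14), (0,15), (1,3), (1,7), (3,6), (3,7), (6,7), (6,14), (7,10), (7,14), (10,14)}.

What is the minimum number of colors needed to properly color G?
χ(G) = 4

Clique number ω(G) = 4 (lower bound: χ ≥ ω).
The clique on [0, 7, 10, 14] has size 4, forcing χ ≥ 4, and the coloring below uses 4 colors, so χ(G) = 4.
A valid 4-coloring: color 1: [7, 15]; color 2: [0, 3]; color 3: [1, 14]; color 4: [6, 10].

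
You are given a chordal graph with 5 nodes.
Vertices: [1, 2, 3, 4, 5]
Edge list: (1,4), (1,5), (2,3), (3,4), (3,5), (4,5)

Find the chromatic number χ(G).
χ(G) = 3

Clique number ω(G) = 3 (lower bound: χ ≥ ω).
The clique on [1, 4, 5] has size 3, forcing χ ≥ 3, and the coloring below uses 3 colors, so χ(G) = 3.
A valid 3-coloring: color 1: [2, 5]; color 2: [4]; color 3: [1, 3].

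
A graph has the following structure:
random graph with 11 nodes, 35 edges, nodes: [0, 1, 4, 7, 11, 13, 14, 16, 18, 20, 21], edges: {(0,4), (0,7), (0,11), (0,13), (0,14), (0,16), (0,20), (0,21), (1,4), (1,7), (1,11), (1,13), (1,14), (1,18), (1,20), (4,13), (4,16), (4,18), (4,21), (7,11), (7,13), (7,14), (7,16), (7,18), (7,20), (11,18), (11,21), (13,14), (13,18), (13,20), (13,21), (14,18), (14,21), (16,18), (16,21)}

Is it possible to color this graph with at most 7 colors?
Yes, G is 7-colorable

A valid 7-coloring: color 1: [11, 13, 16]; color 2: [7, 21]; color 3: [0, 1]; color 4: [4, 14, 20]; color 5: [18].
(χ(G) = 5 ≤ 7.)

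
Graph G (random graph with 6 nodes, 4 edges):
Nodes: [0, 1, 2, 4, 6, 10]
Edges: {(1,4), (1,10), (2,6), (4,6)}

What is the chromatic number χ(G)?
χ(G) = 2

Clique number ω(G) = 2 (lower bound: χ ≥ ω).
The graph is bipartite (no odd cycle), so 2 colors suffice: χ(G) = 2.
A valid 2-coloring: color 1: [0, 1, 6]; color 2: [2, 4, 10].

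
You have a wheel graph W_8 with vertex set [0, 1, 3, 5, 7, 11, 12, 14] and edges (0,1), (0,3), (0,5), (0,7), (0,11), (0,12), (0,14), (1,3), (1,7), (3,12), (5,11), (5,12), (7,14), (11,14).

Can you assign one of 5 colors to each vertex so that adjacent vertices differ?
Yes, G is 5-colorable

A valid 5-coloring: color 1: [0]; color 2: [3, 7, 11]; color 3: [1, 12, 14]; color 4: [5].
(χ(G) = 4 ≤ 5.)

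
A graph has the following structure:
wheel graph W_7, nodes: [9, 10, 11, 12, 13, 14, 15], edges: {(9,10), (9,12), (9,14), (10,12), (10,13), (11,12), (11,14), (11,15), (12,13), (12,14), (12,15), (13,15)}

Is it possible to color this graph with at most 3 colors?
Yes, G is 3-colorable

A valid 3-coloring: color 1: [12]; color 2: [9, 11, 13]; color 3: [10, 14, 15].
(χ(G) = 3 ≤ 3.)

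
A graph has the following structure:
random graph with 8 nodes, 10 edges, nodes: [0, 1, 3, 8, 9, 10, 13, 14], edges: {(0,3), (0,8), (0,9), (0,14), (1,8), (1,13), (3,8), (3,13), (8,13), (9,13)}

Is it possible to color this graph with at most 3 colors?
A valid 3-coloring: color 1: [0, 10, 13]; color 2: [8, 9, 14]; color 3: [1, 3].
(χ(G) = 3 ≤ 3.)

Yes, G is 3-colorable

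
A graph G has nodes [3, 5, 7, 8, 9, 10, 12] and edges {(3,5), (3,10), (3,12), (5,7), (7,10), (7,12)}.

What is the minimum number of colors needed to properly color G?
Clique number ω(G) = 2 (lower bound: χ ≥ ω).
The graph is bipartite (no odd cycle), so 2 colors suffice: χ(G) = 2.
A valid 2-coloring: color 1: [3, 7, 8, 9]; color 2: [5, 10, 12].

χ(G) = 2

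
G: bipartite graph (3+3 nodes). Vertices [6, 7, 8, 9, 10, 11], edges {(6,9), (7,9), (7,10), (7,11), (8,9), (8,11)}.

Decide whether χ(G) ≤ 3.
Yes, G is 3-colorable

A valid 3-coloring: color 1: [6, 7, 8]; color 2: [9, 10, 11].
(χ(G) = 2 ≤ 3.)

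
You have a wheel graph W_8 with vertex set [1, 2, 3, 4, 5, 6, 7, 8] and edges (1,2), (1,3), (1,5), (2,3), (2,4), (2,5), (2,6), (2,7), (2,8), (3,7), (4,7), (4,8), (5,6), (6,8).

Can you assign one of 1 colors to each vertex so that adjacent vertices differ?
The clique on vertices [1, 2, 3] has size 3 > 1, so it alone needs 3 colors.

No, G is not 1-colorable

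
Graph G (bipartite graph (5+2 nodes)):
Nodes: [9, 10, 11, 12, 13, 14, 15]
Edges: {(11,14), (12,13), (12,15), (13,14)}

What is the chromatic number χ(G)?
Clique number ω(G) = 2 (lower bound: χ ≥ ω).
The graph is bipartite (no odd cycle), so 2 colors suffice: χ(G) = 2.
A valid 2-coloring: color 1: [9, 10, 11, 13, 15]; color 2: [12, 14].

χ(G) = 2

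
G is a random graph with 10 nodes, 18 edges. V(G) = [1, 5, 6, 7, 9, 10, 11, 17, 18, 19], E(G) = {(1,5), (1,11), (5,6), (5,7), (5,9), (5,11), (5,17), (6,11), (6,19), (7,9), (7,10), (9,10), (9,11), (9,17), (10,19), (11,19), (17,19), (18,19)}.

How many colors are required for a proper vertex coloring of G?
Clique number ω(G) = 3 (lower bound: χ ≥ ω).
Suppose a proper 3-coloring c exists. The clique [1, 5, 11] takes 3 distinct colors; by symmetry let c(1) = 1, c(5) = 2, c(11) = 3.
- Vertex 9: neighbors [5, 11] already have colors [2, 3] ⇒ c(9) = 1.
- Vertex 6: neighbors [5, 11] already have colors [2, 3] ⇒ c(6) = 1.
- Vertex 19: neighbors [6, 11] already have colors [1, 3] ⇒ c(19) = 2.
- Vertex 7: neighbors [9, 5] already have colors [1, 2] ⇒ c(7) = 3.
- Vertex 10: neighbors [9, 19, 7] already have colors [1, 2, 3] — all 3 colors blocked. Contradiction.
The forced assignments end in a contradiction, so G has no proper 3-coloring (χ ≥ 4).
The coloring below uses 4 colors, so χ(G) = 4.
A valid 4-coloring: color 1: [5, 10, 18]; color 2: [7, 11, 17]; color 3: [1, 9, 19]; color 4: [6].

χ(G) = 4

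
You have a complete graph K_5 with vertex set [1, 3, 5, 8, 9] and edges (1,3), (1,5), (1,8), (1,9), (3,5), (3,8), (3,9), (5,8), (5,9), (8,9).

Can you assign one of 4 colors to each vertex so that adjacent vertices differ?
The clique on vertices [1, 3, 5, 8, 9] has size 5 > 4, so it alone needs 5 colors.

No, G is not 4-colorable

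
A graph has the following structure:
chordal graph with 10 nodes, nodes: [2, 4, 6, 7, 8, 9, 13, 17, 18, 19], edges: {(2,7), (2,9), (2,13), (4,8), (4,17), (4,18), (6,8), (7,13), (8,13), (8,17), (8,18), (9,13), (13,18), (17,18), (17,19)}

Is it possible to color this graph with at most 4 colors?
Yes, G is 4-colorable

A valid 4-coloring: color 1: [6, 13, 17]; color 2: [2, 8, 19]; color 3: [7, 9, 18]; color 4: [4].
(χ(G) = 4 ≤ 4.)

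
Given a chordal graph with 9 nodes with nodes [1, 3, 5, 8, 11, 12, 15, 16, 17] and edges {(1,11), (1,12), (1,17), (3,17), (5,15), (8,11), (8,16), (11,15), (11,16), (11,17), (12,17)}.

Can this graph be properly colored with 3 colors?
A valid 3-coloring: color 1: [3, 5, 11, 12]; color 2: [8, 15, 17]; color 3: [1, 16].
(χ(G) = 3 ≤ 3.)

Yes, G is 3-colorable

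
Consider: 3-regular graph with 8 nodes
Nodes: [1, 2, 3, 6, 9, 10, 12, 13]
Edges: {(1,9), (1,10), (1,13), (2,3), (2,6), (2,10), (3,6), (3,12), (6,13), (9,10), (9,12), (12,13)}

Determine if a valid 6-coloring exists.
A valid 6-coloring: color 1: [2, 9, 13]; color 2: [1, 3]; color 3: [6, 10, 12].
(χ(G) = 3 ≤ 6.)

Yes, G is 6-colorable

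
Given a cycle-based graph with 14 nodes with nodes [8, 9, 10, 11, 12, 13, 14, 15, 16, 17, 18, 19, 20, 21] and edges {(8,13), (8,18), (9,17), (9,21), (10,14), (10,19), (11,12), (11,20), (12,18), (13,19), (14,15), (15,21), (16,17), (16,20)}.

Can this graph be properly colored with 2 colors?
Yes, G is 2-colorable

A valid 2-coloring: color 1: [8, 12, 14, 17, 19, 20, 21]; color 2: [9, 10, 11, 13, 15, 16, 18].
(χ(G) = 2 ≤ 2.)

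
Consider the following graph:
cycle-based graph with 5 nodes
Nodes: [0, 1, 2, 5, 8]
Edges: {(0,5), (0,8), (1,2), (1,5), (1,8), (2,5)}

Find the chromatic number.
χ(G) = 3

Clique number ω(G) = 3 (lower bound: χ ≥ ω).
The clique on [1, 2, 5] has size 3, forcing χ ≥ 3, and the coloring below uses 3 colors, so χ(G) = 3.
A valid 3-coloring: color 1: [0, 1]; color 2: [5, 8]; color 3: [2].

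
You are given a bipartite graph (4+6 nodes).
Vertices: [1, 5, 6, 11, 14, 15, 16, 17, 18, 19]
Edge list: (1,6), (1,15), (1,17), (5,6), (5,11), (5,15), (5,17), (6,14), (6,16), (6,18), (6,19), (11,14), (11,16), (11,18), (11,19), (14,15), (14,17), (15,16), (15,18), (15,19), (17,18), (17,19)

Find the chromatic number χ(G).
χ(G) = 2

Clique number ω(G) = 2 (lower bound: χ ≥ ω).
The graph is bipartite (no odd cycle), so 2 colors suffice: χ(G) = 2.
A valid 2-coloring: color 1: [6, 11, 15, 17]; color 2: [1, 5, 14, 16, 18, 19].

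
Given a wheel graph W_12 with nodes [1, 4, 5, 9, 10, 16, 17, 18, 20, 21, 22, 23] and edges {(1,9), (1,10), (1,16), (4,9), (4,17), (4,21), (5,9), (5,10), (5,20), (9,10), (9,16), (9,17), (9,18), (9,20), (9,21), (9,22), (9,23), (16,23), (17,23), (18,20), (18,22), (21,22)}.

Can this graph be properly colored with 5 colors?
A valid 5-coloring: color 1: [9]; color 2: [10, 16, 17, 18, 21]; color 3: [1, 4, 20, 22, 23]; color 4: [5].
(χ(G) = 4 ≤ 5.)

Yes, G is 5-colorable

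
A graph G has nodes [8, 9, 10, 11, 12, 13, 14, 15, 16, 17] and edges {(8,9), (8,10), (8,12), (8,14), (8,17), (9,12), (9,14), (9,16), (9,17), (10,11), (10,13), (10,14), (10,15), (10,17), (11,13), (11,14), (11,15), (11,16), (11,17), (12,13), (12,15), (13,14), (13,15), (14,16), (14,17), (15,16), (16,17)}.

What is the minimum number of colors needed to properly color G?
Clique number ω(G) = 4 (lower bound: χ ≥ ω).
Odd cycle [9, 8, 10, 11, 16] needs 3 colors (χ ≥ 3).
Vertex 17 is adjacent to every vertex of [8, 9, 10, 11, 16], which already need 3 colors among themselves, so 17 needs a new color (χ ≥ 4).
Vertex 14 is adjacent to every vertex of [8, 9, 10, 11, 16, 17], which already need 4 colors among themselves, so 14 needs a new color (χ ≥ 5).
The coloring below uses 5 colors, so χ(G) = 5.
A valid 5-coloring: color 1: [14, 15]; color 2: [13, 17]; color 3: [9, 11]; color 4: [10, 12, 16]; color 5: [8].

χ(G) = 5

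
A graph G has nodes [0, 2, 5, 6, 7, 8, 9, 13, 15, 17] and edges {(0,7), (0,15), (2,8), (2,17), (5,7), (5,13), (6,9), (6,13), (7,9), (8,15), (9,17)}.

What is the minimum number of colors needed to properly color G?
Clique number ω(G) = 2 (lower bound: χ ≥ ω).
Odd cycle [13, 5, 7, 9, 6] needs 3 colors (χ ≥ 3).
The coloring below uses 3 colors, so χ(G) = 3.
A valid 3-coloring: color 1: [2, 5, 9, 15]; color 2: [7, 8, 13, 17]; color 3: [0, 6].

χ(G) = 3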